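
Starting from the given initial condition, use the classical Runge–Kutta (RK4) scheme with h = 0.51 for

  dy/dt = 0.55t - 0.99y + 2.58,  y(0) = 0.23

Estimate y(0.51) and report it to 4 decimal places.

1.2324

RK4: k1 = f(t_n, y_n); k2 = f(t_n + h/2, y_n + (h/2)·k1); k3 = f(t_n + h/2, y_n + (h/2)·k2); k4 = f(t_n + h, y_n + h·k3); y_{n+1} = y_n + (h/6)·(k1 + 2k2 + 2k3 + k4).
t=0.000000, y=0.230000:
  k1 = f(0.000000, 0.230000) = 2.352300
  k2 = f(0.255000, 0.829836) = 1.898712
  k3 = f(0.255000, 0.714172) = 2.013220
  k4 = f(0.510000, 1.256742) = 1.616325
  y ← 0.230000 + (0.51/6)·(k1 + 2k2 + 2k3 + k4) = 1.232362
y(0.51) ≈ 1.2324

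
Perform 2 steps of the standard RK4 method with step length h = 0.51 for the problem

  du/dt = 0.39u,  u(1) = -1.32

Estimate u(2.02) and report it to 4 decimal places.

RK4: k1 = f(t_n, u_n); k2 = f(t_n + h/2, u_n + (h/2)·k1); k3 = f(t_n + h/2, u_n + (h/2)·k2); k4 = f(t_n + h, u_n + h·k3); u_{n+1} = u_n + (h/6)·(k1 + 2k2 + 2k3 + k4).
t=1.000000, u=-1.320000:
  k1 = f(1.000000, -1.320000) = -0.514800
  k2 = f(1.255000, -1.451274) = -0.565997
  k3 = f(1.255000, -1.464329) = -0.571088
  k4 = f(1.510000, -1.611255) = -0.628389
  u ← -1.320000 + (0.51/6)·(k1 + 2k2 + 2k3 + k4) = -1.610476
t=1.510000, u=-1.610476:
  k1 = f(1.510000, -1.610476) = -0.628085
  k2 = f(1.765000, -1.770637) = -0.690549
  k3 = f(1.765000, -1.786565) = -0.696761
  k4 = f(2.020000, -1.965823) = -0.766671
  u ← -1.610476 + (0.51/6)·(k1 + 2k2 + 2k3 + k4) = -1.964872
u(2.02) ≈ -1.9649

-1.9649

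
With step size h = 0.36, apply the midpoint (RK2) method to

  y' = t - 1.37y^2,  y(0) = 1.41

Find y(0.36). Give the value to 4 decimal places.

Midpoint: k1 = f(t_n, y_n); k2 = f(t_n + h/2, y_n + (h/2)·k1); y_{n+1} = y_n + h·k2.
t=0.000000, y=1.410000:
  k1 = f(0.000000, 1.410000) = -2.723697
  k2 = f(0.180000, 0.919735) = -0.978899
  y ← 1.410000 + 0.36·(-0.978899) = 1.057596
y(0.36) ≈ 1.0576

1.0576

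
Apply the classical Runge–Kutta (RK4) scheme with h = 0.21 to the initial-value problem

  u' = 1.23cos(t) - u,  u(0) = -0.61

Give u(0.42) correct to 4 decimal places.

0.0074

RK4: k1 = f(t_n, u_n); k2 = f(t_n + h/2, u_n + (h/2)·k1); k3 = f(t_n + h/2, u_n + (h/2)·k2); k4 = f(t_n + h, u_n + h·k3); u_{n+1} = u_n + (h/6)·(k1 + 2k2 + 2k3 + k4).
t=0.000000, u=-0.610000:
  k1 = f(0.000000, -0.610000) = 1.840000
  k2 = f(0.105000, -0.416800) = 1.640026
  k3 = f(0.105000, -0.437797) = 1.661023
  k4 = f(0.210000, -0.261185) = 1.464163
  u ← -0.610000 + (0.21/6)·(k1 + 2k2 + 2k3 + k4) = -0.263281
t=0.210000, u=-0.263281:
  k1 = f(0.210000, -0.263281) = 1.466259
  k2 = f(0.315000, -0.109324) = 1.278803
  k3 = f(0.315000, -0.129007) = 1.298486
  k4 = f(0.420000, 0.009401) = 1.113698
  u ← -0.263281 + (0.21/6)·(k1 + 2k2 + 2k3 + k4) = 0.007428
u(0.42) ≈ 0.0074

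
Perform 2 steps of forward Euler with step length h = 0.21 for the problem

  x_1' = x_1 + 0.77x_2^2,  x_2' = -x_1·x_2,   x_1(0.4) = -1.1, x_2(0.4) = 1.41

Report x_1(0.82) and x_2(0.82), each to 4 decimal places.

-0.7344, 2.1037

Euler on (x_1,x_2): x_1_{n+1} = x_1_n + h·x_1', x_2_{n+1} = x_2_n + h·x_2'.
0.400000: (-1.100000, 1.410000); f=(0.430837, 1.551000) → (-1.009524, 1.735710)
0.610000: (-1.009524, 1.735710); f=(1.310246, 1.752241) → (-0.734372, 2.103681)
(x_1(0.82), x_2(0.82)) ≈ (-0.7344, 2.1037)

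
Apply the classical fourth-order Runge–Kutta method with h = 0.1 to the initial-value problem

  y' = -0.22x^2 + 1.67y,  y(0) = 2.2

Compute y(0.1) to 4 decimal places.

2.5998

RK4: k1 = f(x_n, y_n); k2 = f(x_n + h/2, y_n + (h/2)·k1); k3 = f(x_n + h/2, y_n + (h/2)·k2); k4 = f(x_n + h, y_n + h·k3); y_{n+1} = y_n + (h/6)·(k1 + 2k2 + 2k3 + k4).
x=0.000000, y=2.200000:
  k1 = f(0.000000, 2.200000) = 3.674000
  k2 = f(0.050000, 2.383700) = 3.980229
  k3 = f(0.050000, 2.399011) = 4.005799
  k4 = f(0.100000, 2.600580) = 4.340768
  y ← 2.200000 + (0.1/6)·(k1 + 2k2 + 2k3 + k4) = 2.599780
y(0.1) ≈ 2.5998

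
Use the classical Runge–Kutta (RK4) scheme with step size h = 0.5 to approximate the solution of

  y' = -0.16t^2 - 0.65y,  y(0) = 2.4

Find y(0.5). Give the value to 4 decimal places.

1.7280

RK4: k1 = f(t_n, y_n); k2 = f(t_n + h/2, y_n + (h/2)·k1); k3 = f(t_n + h/2, y_n + (h/2)·k2); k4 = f(t_n + h, y_n + h·k3); y_{n+1} = y_n + (h/6)·(k1 + 2k2 + 2k3 + k4).
t=0.000000, y=2.400000:
  k1 = f(0.000000, 2.400000) = -1.560000
  k2 = f(0.250000, 2.010000) = -1.316500
  k3 = f(0.250000, 2.070875) = -1.356069
  k4 = f(0.500000, 1.721966) = -1.159278
  y ← 2.400000 + (0.5/6)·(k1 + 2k2 + 2k3 + k4) = 1.727965
y(0.5) ≈ 1.7280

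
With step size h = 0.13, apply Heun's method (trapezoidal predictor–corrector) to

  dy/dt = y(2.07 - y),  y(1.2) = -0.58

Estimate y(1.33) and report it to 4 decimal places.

Heun: k1 = f(t_n, y_n); k2 = f(t_n + h, y_n + h·k1); y_{n+1} = y_n + (h/2)·(k1 + k2).
t=1.200000, y=-0.580000:
  k1 = f(1.200000, -0.580000) = -1.537000
  k2 = f(1.330000, -0.779810) = -2.222310
  y ← -0.580000 + (0.13/2)·(-1.537000 + (-2.222310)) = -0.824355
y(1.33) ≈ -0.8244

-0.8244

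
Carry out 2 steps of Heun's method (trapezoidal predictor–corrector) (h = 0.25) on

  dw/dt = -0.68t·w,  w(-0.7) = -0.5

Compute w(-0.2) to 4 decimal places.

Heun: k1 = f(t_n, w_n); k2 = f(t_n + h, w_n + h·k1); w_{n+1} = w_n + (h/2)·(k1 + k2).
t=-0.700000, w=-0.500000:
  k1 = f(-0.700000, -0.500000) = -0.238000
  k2 = f(-0.450000, -0.559500) = -0.171207
  w ← -0.500000 + (0.25/2)·(-0.238000 + (-0.171207)) = -0.551151
t=-0.450000, w=-0.551151:
  k1 = f(-0.450000, -0.551151) = -0.168652
  k2 = f(-0.200000, -0.593314) = -0.080691
  w ← -0.551151 + (0.25/2)·(-0.168652 + (-0.080691)) = -0.582319
w(-0.2) ≈ -0.5823

-0.5823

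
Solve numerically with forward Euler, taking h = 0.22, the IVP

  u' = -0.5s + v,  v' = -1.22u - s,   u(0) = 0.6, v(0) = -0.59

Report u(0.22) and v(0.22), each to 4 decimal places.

0.4702, -0.7510

Euler on (u,v): u_{n+1} = u_n + h·u', v_{n+1} = v_n + h·v'.
0.000000: (0.600000, -0.590000); f=(-0.590000, -0.732000) → (0.470200, -0.751040)
(u(0.22), v(0.22)) ≈ (0.4702, -0.7510)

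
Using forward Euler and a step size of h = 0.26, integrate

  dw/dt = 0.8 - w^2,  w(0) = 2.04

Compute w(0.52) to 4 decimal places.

1.0205

Euler: w_{n+1} = w_n + h·f(t_n, w_n).
t=0.000000, w=2.040000: f=-3.361600 → w ← 2.040000 + 0.26·(-3.361600) = 1.165984
t=0.260000, w=1.165984: f=-0.559519 → w ← 1.165984 + 0.26·(-0.559519) = 1.020509
w(0.52) ≈ 1.0205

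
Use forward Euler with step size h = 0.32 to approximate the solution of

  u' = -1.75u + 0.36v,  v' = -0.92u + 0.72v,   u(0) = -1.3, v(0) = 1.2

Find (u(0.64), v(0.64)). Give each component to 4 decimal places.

Euler on (u,v): u_{n+1} = u_n + h·u', v_{n+1} = v_n + h·v'.
0.000000: (-1.300000, 1.200000); f=(2.707000, 2.060000) → (-0.433760, 1.859200)
0.320000: (-0.433760, 1.859200); f=(1.428392, 1.737683) → (0.023325, 2.415259)
(u(0.64), v(0.64)) ≈ (0.0233, 2.4153)

0.0233, 2.4153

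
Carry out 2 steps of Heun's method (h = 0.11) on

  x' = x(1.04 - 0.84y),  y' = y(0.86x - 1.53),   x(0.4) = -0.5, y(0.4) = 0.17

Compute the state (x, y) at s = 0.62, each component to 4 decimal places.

-0.6127, 0.1098

Heun on (x,y): k1 = f(s_n, state_n); k2 = f(s_n + h, state_n + h·k1); state_{n+1} = state_n + (h/2)·(k1 + k2).
0.400000: (-0.500000, 0.170000)
  k1 = (-0.448600, -0.333200)
  predictor → (-0.549346, 0.133348)
  k2 = (-0.509786, -0.267021)
  → (-0.552711, 0.136988)
0.510000: (-0.552711, 0.136988)
  k1 = (-0.511219, -0.274706)
  predictor → (-0.608945, 0.106770)
  k2 = (-0.578689, -0.219273)
  → (-0.612656, 0.109819)
(x(0.62), y(0.62)) ≈ (-0.6127, 0.1098)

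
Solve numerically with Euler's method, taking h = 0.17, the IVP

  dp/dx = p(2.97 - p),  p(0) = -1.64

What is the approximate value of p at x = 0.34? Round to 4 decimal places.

-5.8570

Euler: p_{n+1} = p_n + h·f(x_n, p_n).
x=0.000000, p=-1.640000: f=-7.560400 → p ← -1.640000 + 0.17·(-7.560400) = -2.925268
x=0.170000, p=-2.925268: f=-17.245239 → p ← -2.925268 + 0.17·(-17.245239) = -5.856959
p(0.34) ≈ -5.8570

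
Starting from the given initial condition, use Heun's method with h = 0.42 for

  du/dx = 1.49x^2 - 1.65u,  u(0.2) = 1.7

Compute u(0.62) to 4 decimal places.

Heun: k1 = f(x_n, u_n); k2 = f(x_n + h, u_n + h·k1); u_{n+1} = u_n + (h/2)·(k1 + k2).
x=0.200000, u=1.700000:
  k1 = f(0.200000, 1.700000) = -2.745400
  k2 = f(0.620000, 0.546932) = -0.329682
  u ← 1.700000 + (0.42/2)·(-2.745400 + (-0.329682)) = 1.054233
u(0.62) ≈ 1.0542

1.0542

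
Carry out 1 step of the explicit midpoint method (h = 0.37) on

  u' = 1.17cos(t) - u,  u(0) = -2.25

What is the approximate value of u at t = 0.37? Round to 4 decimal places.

Midpoint: k1 = f(t_n, u_n); k2 = f(t_n + h/2, u_n + (h/2)·k1); u_{n+1} = u_n + h·k2.
t=0.000000, u=-2.250000:
  k1 = f(0.000000, -2.250000) = 3.420000
  k2 = f(0.185000, -1.617300) = 2.767335
  u ← -2.250000 + 0.37·2.767335 = -1.226086
u(0.37) ≈ -1.2261

-1.2261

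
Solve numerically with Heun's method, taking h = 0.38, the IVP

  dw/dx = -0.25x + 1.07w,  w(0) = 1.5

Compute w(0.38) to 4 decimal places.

Heun: k1 = f(x_n, w_n); k2 = f(x_n + h, w_n + h·k1); w_{n+1} = w_n + (h/2)·(k1 + k2).
x=0.000000, w=1.500000:
  k1 = f(0.000000, 1.500000) = 1.605000
  k2 = f(0.380000, 2.109900) = 2.162593
  w ← 1.500000 + (0.38/2)·(1.605000 + 2.162593) = 2.215843
w(0.38) ≈ 2.2158

2.2158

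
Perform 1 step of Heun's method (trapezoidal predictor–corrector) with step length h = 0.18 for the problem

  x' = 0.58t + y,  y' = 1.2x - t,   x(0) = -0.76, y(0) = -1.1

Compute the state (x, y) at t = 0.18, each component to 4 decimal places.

-0.9634, -1.3017

Heun on (x,y): k1 = f(t_n, state_n); k2 = f(t_n + h, state_n + h·k1); state_{n+1} = state_n + (h/2)·(k1 + k2).
0.000000: (-0.760000, -1.100000)
  k1 = (-1.100000, -0.912000)
  predictor → (-0.958000, -1.264160)
  k2 = (-1.159760, -1.329600)
  → (-0.963378, -1.301744)
(x(0.18), y(0.18)) ≈ (-0.9634, -1.3017)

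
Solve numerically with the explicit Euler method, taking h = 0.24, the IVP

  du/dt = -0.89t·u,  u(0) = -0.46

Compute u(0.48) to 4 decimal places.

-0.4364

Euler: u_{n+1} = u_n + h·f(t_n, u_n).
t=0.000000, u=-0.460000: f=0.000000 → u ← -0.460000 + 0.24·0.000000 = -0.460000
t=0.240000, u=-0.460000: f=0.098256 → u ← -0.460000 + 0.24·0.098256 = -0.436419
u(0.48) ≈ -0.4364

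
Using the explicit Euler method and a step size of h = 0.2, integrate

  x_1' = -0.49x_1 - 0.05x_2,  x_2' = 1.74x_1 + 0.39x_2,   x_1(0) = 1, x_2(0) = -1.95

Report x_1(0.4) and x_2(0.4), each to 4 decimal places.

Euler on (x_1,x_2): x_1_{n+1} = x_1_n + h·x_1', x_2_{n+1} = x_2_n + h·x_2'.
0.000000: (1.000000, -1.950000); f=(-0.392500, 0.979500) → (0.921500, -1.754100)
0.200000: (0.921500, -1.754100); f=(-0.363830, 0.919311) → (0.848734, -1.570238)
(x_1(0.4), x_2(0.4)) ≈ (0.8487, -1.5702)

0.8487, -1.5702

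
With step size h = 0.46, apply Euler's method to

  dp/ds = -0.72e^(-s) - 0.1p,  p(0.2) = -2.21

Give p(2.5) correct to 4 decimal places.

Euler: p_{n+1} = p_n + h·f(s_n, p_n).
s=0.200000, p=-2.210000: f=-0.368486 → p ← -2.210000 + 0.46·(-0.368486) = -2.379504
s=0.660000, p=-2.379504: f=-0.134183 → p ← -2.379504 + 0.46·(-0.134183) = -2.441228
s=1.120000, p=-2.441228: f=0.009201 → p ← -2.441228 + 0.46·0.009201 = -2.436995
s=1.580000, p=-2.436995: f=0.095397 → p ← -2.436995 + 0.46·0.095397 = -2.393112
s=2.040000, p=-2.393112: f=0.145691 → p ← -2.393112 + 0.46·0.145691 = -2.326095
p(2.5) ≈ -2.3261

-2.3261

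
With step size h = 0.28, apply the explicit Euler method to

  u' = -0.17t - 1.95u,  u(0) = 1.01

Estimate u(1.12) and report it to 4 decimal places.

Euler: u_{n+1} = u_n + h·f(t_n, u_n).
t=0.000000, u=1.010000: f=-1.969500 → u ← 1.010000 + 0.28·(-1.969500) = 0.458540
t=0.280000, u=0.458540: f=-0.941753 → u ← 0.458540 + 0.28·(-0.941753) = 0.194849
t=0.560000, u=0.194849: f=-0.475156 → u ← 0.194849 + 0.28·(-0.475156) = 0.061806
t=0.840000, u=0.061806: f=-0.263321 → u ← 0.061806 + 0.28·(-0.263321) = -0.011924
u(1.12) ≈ -0.0119

-0.0119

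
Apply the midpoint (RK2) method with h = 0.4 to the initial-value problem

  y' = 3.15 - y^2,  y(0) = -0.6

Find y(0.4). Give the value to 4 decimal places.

Midpoint: k1 = f(t_n, y_n); k2 = f(t_n + h/2, y_n + (h/2)·k1); y_{n+1} = y_n + h·k2.
t=0.000000, y=-0.600000:
  k1 = f(0.000000, -0.600000) = 2.790000
  k2 = f(0.200000, -0.042000) = 3.148236
  y ← -0.600000 + 0.4·3.148236 = 0.659294
y(0.4) ≈ 0.6593

0.6593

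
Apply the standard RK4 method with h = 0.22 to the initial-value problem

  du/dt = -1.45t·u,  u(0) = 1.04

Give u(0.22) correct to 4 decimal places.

RK4: k1 = f(t_n, u_n); k2 = f(t_n + h/2, u_n + (h/2)·k1); k3 = f(t_n + h/2, u_n + (h/2)·k2); k4 = f(t_n + h, u_n + h·k3); u_{n+1} = u_n + (h/6)·(k1 + 2k2 + 2k3 + k4).
t=0.000000, u=1.040000:
  k1 = f(0.000000, 1.040000) = 0.000000
  k2 = f(0.110000, 1.040000) = -0.165880
  k3 = f(0.110000, 1.021753) = -0.162970
  k4 = f(0.220000, 1.004147) = -0.320323
  u ← 1.040000 + (0.22/6)·(k1 + 2k2 + 2k3 + k4) = 1.004139
u(0.22) ≈ 1.0041

1.0041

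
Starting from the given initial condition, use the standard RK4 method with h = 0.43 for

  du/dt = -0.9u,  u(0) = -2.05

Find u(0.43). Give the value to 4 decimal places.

-1.3923

RK4: k1 = f(t_n, u_n); k2 = f(t_n + h/2, u_n + (h/2)·k1); k3 = f(t_n + h/2, u_n + (h/2)·k2); k4 = f(t_n + h, u_n + h·k3); u_{n+1} = u_n + (h/6)·(k1 + 2k2 + 2k3 + k4).
t=0.000000, u=-2.050000:
  k1 = f(0.000000, -2.050000) = 1.845000
  k2 = f(0.215000, -1.653325) = 1.487992
  k3 = f(0.215000, -1.730082) = 1.557073
  k4 = f(0.430000, -1.380458) = 1.242413
  u ← -2.050000 + (0.43/6)·(k1 + 2k2 + 2k3 + k4) = -1.392276
u(0.43) ≈ -1.3923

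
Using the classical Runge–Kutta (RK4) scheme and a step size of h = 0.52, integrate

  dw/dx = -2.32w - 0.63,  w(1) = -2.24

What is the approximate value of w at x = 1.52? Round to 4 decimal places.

RK4: k1 = f(x_n, w_n); k2 = f(x_n + h/2, w_n + (h/2)·k1); k3 = f(x_n + h/2, w_n + (h/2)·k2); k4 = f(x_n + h, w_n + h·k3); w_{n+1} = w_n + (h/6)·(k1 + 2k2 + 2k3 + k4).
x=1.000000, w=-2.240000:
  k1 = f(1.000000, -2.240000) = 4.566800
  k2 = f(1.260000, -1.052632) = 1.812106
  k3 = f(1.260000, -1.768852) = 3.473738
  k4 = f(1.520000, -0.433656) = 0.376083
  w ← -2.240000 + (0.52/6)·(k1 + 2k2 + 2k3 + k4) = -0.895404
w(1.52) ≈ -0.8954

-0.8954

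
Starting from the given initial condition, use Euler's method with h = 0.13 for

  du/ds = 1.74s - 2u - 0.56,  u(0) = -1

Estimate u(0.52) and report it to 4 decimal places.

Euler: u_{n+1} = u_n + h·f(s_n, u_n).
s=0.000000, u=-1.000000: f=1.440000 → u ← -1.000000 + 0.13·1.440000 = -0.812800
s=0.130000, u=-0.812800: f=1.291800 → u ← -0.812800 + 0.13·1.291800 = -0.644866
s=0.260000, u=-0.644866: f=1.182132 → u ← -0.644866 + 0.13·1.182132 = -0.491189
s=0.390000, u=-0.491189: f=1.100978 → u ← -0.491189 + 0.13·1.100978 = -0.348062
u(0.52) ≈ -0.3481

-0.3481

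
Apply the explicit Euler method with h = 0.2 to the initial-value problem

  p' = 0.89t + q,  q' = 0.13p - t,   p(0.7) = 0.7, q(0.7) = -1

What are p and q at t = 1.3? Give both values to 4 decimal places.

0.4991, -1.4910

Euler on (p,q): p_{n+1} = p_n + h·p', q_{n+1} = q_n + h·q'.
0.700000: (0.700000, -1.000000); f=(-0.377000, -0.609000) → (0.624600, -1.121800)
0.900000: (0.624600, -1.121800); f=(-0.320800, -0.818802) → (0.560440, -1.285560)
1.100000: (0.560440, -1.285560); f=(-0.306560, -1.027143) → (0.499128, -1.490989)
(p(1.3), q(1.3)) ≈ (0.4991, -1.4910)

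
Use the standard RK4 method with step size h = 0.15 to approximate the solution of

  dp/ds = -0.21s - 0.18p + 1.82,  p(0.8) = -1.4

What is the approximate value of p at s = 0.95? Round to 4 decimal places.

-1.1206

RK4: k1 = f(s_n, p_n); k2 = f(s_n + h/2, p_n + (h/2)·k1); k3 = f(s_n + h/2, p_n + (h/2)·k2); k4 = f(s_n + h, p_n + h·k3); p_{n+1} = p_n + (h/6)·(k1 + 2k2 + 2k3 + k4).
s=0.800000, p=-1.400000:
  k1 = f(0.800000, -1.400000) = 1.904000
  k2 = f(0.875000, -1.257200) = 1.862546
  k3 = f(0.875000, -1.260309) = 1.863106
  k4 = f(0.950000, -1.120534) = 1.822196
  p ← -1.400000 + (0.15/6)·(k1 + 2k2 + 2k3 + k4) = -1.120563
p(0.95) ≈ -1.1206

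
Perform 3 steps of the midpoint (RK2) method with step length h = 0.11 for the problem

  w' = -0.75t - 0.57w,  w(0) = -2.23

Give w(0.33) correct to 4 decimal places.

-1.8865

Midpoint: k1 = f(t_n, w_n); k2 = f(t_n + h/2, w_n + (h/2)·k1); w_{n+1} = w_n + h·k2.
t=0.000000, w=-2.230000:
  k1 = f(0.000000, -2.230000) = 1.271100
  k2 = f(0.055000, -2.160089) = 1.190001
  w ← -2.230000 + 0.11·1.190001 = -2.099100
t=0.110000, w=-2.099100:
  k1 = f(0.110000, -2.099100) = 1.113987
  k2 = f(0.165000, -2.037831) = 1.037813
  w ← -2.099100 + 0.11·1.037813 = -1.984940
t=0.220000, w=-1.984940:
  k1 = f(0.220000, -1.984940) = 0.966416
  k2 = f(0.275000, -1.931788) = 0.894869
  w ← -1.984940 + 0.11·0.894869 = -1.886505
w(0.33) ≈ -1.8865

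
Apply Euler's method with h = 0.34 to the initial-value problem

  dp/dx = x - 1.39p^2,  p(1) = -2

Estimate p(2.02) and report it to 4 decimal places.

-47.2058

Euler: p_{n+1} = p_n + h·f(x_n, p_n).
x=1.000000, p=-2.000000: f=-4.560000 → p ← -2.000000 + 0.34·(-4.560000) = -3.550400
x=1.340000, p=-3.550400: f=-16.181423 → p ← -3.550400 + 0.34·(-16.181423) = -9.052084
x=1.680000, p=-9.052084: f=-112.216906 → p ← -9.052084 + 0.34·(-112.216906) = -47.205832
p(2.02) ≈ -47.2058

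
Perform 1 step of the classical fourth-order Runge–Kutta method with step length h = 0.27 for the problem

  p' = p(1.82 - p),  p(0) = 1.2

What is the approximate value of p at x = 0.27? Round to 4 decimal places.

RK4: k1 = f(x_n, p_n); k2 = f(x_n + h/2, p_n + (h/2)·k1); k3 = f(x_n + h/2, p_n + (h/2)·k2); k4 = f(x_n + h, p_n + h·k3); p_{n+1} = p_n + (h/6)·(k1 + 2k2 + 2k3 + k4).
x=0.000000, p=1.200000:
  k1 = f(0.000000, 1.200000) = 0.744000
  k2 = f(0.135000, 1.300440) = 0.675657
  k3 = f(0.135000, 1.291214) = 0.682776
  k4 = f(0.270000, 1.384350) = 0.603092
  p ← 1.200000 + (0.27/6)·(k1 + 2k2 + 2k3 + k4) = 1.382878
p(0.27) ≈ 1.3829

1.3829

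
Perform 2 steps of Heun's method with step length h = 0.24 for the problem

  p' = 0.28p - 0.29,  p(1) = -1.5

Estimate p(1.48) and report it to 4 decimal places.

Heun: k1 = f(t_n, p_n); k2 = f(t_n + h, p_n + h·k1); p_{n+1} = p_n + (h/2)·(k1 + k2).
t=1.000000, p=-1.500000:
  k1 = f(1.000000, -1.500000) = -0.710000
  k2 = f(1.240000, -1.670400) = -0.757712
  p ← -1.500000 + (0.24/2)·(-0.710000 + (-0.757712)) = -1.676125
t=1.240000, p=-1.676125:
  k1 = f(1.240000, -1.676125) = -0.759315
  k2 = f(1.480000, -1.858361) = -0.810341
  p ← -1.676125 + (0.24/2)·(-0.759315 + (-0.810341)) = -1.864484
p(1.48) ≈ -1.8645

-1.8645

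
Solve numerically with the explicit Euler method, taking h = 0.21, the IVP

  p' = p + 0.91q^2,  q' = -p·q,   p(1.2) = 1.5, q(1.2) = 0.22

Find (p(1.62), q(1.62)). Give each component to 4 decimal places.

Euler on (p,q): p_{n+1} = p_n + h·p', q_{n+1} = q_n + h·q'.
1.200000: (1.500000, 0.220000); f=(1.544044, -0.330000) → (1.824249, 0.150700)
1.410000: (1.824249, 0.150700); f=(1.844916, -0.274914) → (2.211682, 0.092968)
(p(1.62), q(1.62)) ≈ (2.2117, 0.0930)

2.2117, 0.0930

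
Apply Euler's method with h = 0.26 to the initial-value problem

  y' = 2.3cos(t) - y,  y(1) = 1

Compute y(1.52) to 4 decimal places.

Euler: y_{n+1} = y_n + h·f(t_n, y_n).
t=1.000000, y=1.000000: f=0.242695 → y ← 1.000000 + 0.26·0.242695 = 1.063101
t=1.260000, y=1.063101: f=-0.359722 → y ← 1.063101 + 0.26·(-0.359722) = 0.969573
y(1.52) ≈ 0.9696

0.9696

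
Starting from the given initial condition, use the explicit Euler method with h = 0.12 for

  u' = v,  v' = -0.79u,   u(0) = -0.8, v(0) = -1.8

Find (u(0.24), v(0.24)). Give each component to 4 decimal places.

-1.2229, -1.6278

Euler on (u,v): u_{n+1} = u_n + h·u', v_{n+1} = v_n + h·v'.
0.000000: (-0.800000, -1.800000); f=(-1.800000, 0.632000) → (-1.016000, -1.724160)
0.120000: (-1.016000, -1.724160); f=(-1.724160, 0.802640) → (-1.222899, -1.627843)
(u(0.24), v(0.24)) ≈ (-1.2229, -1.6278)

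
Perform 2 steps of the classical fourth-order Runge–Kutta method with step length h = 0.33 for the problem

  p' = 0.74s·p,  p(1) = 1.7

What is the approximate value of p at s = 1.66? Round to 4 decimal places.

3.2548

RK4: k1 = f(s_n, p_n); k2 = f(s_n + h/2, p_n + (h/2)·k1); k3 = f(s_n + h/2, p_n + (h/2)·k2); k4 = f(s_n + h, p_n + h·k3); p_{n+1} = p_n + (h/6)·(k1 + 2k2 + 2k3 + k4).
s=1.000000, p=1.700000:
  k1 = f(1.000000, 1.700000) = 1.258000
  k2 = f(1.165000, 1.907570) = 1.644516
  k3 = f(1.165000, 1.971345) = 1.699497
  k4 = f(1.330000, 2.260834) = 2.225113
  p ← 1.700000 + (0.33/6)·(k1 + 2k2 + 2k3 + k4) = 2.259413
s=1.330000, p=2.259413:
  k1 = f(1.330000, 2.259413) = 2.223714
  k2 = f(1.495000, 2.626325) = 2.905504
  k3 = f(1.495000, 2.738821) = 3.029957
  k4 = f(1.660000, 3.259299) = 4.003722
  p ← 2.259413 + (0.33/6)·(k1 + 2k2 + 2k3 + k4) = 3.254822
p(1.66) ≈ 3.2548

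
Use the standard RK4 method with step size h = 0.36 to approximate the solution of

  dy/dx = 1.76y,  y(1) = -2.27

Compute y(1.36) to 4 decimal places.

RK4: k1 = f(x_n, y_n); k2 = f(x_n + h/2, y_n + (h/2)·k1); k3 = f(x_n + h/2, y_n + (h/2)·k2); k4 = f(x_n + h, y_n + h·k3); y_{n+1} = y_n + (h/6)·(k1 + 2k2 + 2k3 + k4).
x=1.000000, y=-2.270000:
  k1 = f(1.000000, -2.270000) = -3.995200
  k2 = f(1.180000, -2.989136) = -5.260879
  k3 = f(1.180000, -3.216958) = -5.661847
  k4 = f(1.360000, -4.308265) = -7.582546
  y ← -2.270000 + (0.36/6)·(k1 + 2k2 + 2k3 + k4) = -4.275392
y(1.36) ≈ -4.2754

-4.2754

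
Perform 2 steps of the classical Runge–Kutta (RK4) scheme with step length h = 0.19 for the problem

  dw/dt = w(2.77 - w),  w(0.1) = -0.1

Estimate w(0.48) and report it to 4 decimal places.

RK4: k1 = f(t_n, w_n); k2 = f(t_n + h/2, w_n + (h/2)·k1); k3 = f(t_n + h/2, w_n + (h/2)·k2); k4 = f(t_n + h, w_n + h·k3); w_{n+1} = w_n + (h/6)·(k1 + 2k2 + 2k3 + k4).
t=0.100000, w=-0.100000:
  k1 = f(0.100000, -0.100000) = -0.287000
  k2 = f(0.195000, -0.127265) = -0.368720
  k3 = f(0.195000, -0.135028) = -0.392261
  k4 = f(0.290000, -0.174530) = -0.513908
  w ← -0.100000 + (0.19/6)·(k1 + 2k2 + 2k3 + k4) = -0.173558
t=0.290000, w=-0.173558:
  k1 = f(0.290000, -0.173558) = -0.510877
  k2 = f(0.385000, -0.222091) = -0.664516
  k3 = f(0.385000, -0.236687) = -0.711643
  k4 = f(0.480000, -0.308770) = -0.950631
  w ← -0.173558 + (0.19/6)·(k1 + 2k2 + 2k3 + k4) = -0.306995
w(0.48) ≈ -0.3070

-0.3070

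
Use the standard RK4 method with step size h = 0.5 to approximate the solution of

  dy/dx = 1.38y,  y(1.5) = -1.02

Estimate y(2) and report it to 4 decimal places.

RK4: k1 = f(x_n, y_n); k2 = f(x_n + h/2, y_n + (h/2)·k1); k3 = f(x_n + h/2, y_n + (h/2)·k2); k4 = f(x_n + h, y_n + h·k3); y_{n+1} = y_n + (h/6)·(k1 + 2k2 + 2k3 + k4).
x=1.500000, y=-1.020000:
  k1 = f(1.500000, -1.020000) = -1.407600
  k2 = f(1.750000, -1.371900) = -1.893222
  k3 = f(1.750000, -1.493305) = -2.060762
  k4 = f(2.000000, -2.050381) = -2.829525
  y ← -1.020000 + (0.5/6)·(k1 + 2k2 + 2k3 + k4) = -2.032091
y(2) ≈ -2.0321

-2.0321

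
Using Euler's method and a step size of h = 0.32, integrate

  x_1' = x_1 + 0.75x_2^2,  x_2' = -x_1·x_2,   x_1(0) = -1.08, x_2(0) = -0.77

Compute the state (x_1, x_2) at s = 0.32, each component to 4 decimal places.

Euler on (x_1,x_2): x_1_{n+1} = x_1_n + h·x_1', x_2_{n+1} = x_2_n + h·x_2'.
0.000000: (-1.080000, -0.770000); f=(-0.635325, -0.831600) → (-1.283304, -1.036112)
(x_1(0.32), x_2(0.32)) ≈ (-1.2833, -1.0361)

-1.2833, -1.0361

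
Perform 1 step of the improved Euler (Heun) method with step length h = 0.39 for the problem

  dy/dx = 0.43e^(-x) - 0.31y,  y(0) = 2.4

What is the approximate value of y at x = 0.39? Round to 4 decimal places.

Heun: k1 = f(x_n, y_n); k2 = f(x_n + h, y_n + h·k1); y_{n+1} = y_n + (h/2)·(k1 + k2).
x=0.000000, y=2.400000:
  k1 = f(0.000000, 2.400000) = -0.314000
  k2 = f(0.390000, 2.277540) = -0.414903
  y ← 2.400000 + (0.39/2)·(-0.314000 + (-0.414903)) = 2.257864
y(0.39) ≈ 2.2579

2.2579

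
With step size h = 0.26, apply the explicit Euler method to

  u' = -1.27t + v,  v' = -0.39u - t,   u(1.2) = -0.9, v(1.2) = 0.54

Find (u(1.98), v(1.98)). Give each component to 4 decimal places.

Euler on (u,v): u_{n+1} = u_n + h·u', v_{n+1} = v_n + h·v'.
1.200000: (-0.900000, 0.540000); f=(-0.984000, -0.849000) → (-1.155840, 0.319260)
1.460000: (-1.155840, 0.319260); f=(-1.534940, -1.009222) → (-1.554924, 0.056862)
1.720000: (-1.554924, 0.056862); f=(-2.127538, -1.113579) → (-2.108084, -0.232668)
(u(1.98), v(1.98)) ≈ (-2.1081, -0.2327)

-2.1081, -0.2327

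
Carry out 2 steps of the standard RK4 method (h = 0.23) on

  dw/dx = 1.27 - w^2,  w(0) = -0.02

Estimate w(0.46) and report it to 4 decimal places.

RK4: k1 = f(x_n, w_n); k2 = f(x_n + h/2, w_n + (h/2)·k1); k3 = f(x_n + h/2, w_n + (h/2)·k2); k4 = f(x_n + h, w_n + h·k3); w_{n+1} = w_n + (h/6)·(k1 + 2k2 + 2k3 + k4).
x=0.000000, w=-0.020000:
  k1 = f(0.000000, -0.020000) = 1.269600
  k2 = f(0.115000, 0.126004) = 1.254123
  k3 = f(0.115000, 0.124224) = 1.254568
  k4 = f(0.230000, 0.268551) = 1.197881
  w ← -0.020000 + (0.23/6)·(k1 + 2k2 + 2k3 + k4) = 0.266920
x=0.230000, w=0.266920:
  k1 = f(0.230000, 0.266920) = 1.198754
  k2 = f(0.345000, 0.404776) = 1.106156
  k3 = f(0.345000, 0.394128) = 1.114663
  k4 = f(0.460000, 0.523292) = 0.996165
  w ← 0.266920 + (0.23/6)·(k1 + 2k2 + 2k3 + k4) = 0.521321
w(0.46) ≈ 0.5213

0.5213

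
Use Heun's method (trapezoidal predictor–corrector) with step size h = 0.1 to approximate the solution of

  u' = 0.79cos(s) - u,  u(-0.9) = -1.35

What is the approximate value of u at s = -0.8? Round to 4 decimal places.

Heun: k1 = f(s_n, u_n); k2 = f(s_n + h, u_n + h·k1); u_{n+1} = u_n + (h/2)·(k1 + k2).
s=-0.900000, u=-1.350000:
  k1 = f(-0.900000, -1.350000) = 1.841072
  k2 = f(-0.800000, -1.165893) = 1.716291
  u ← -1.350000 + (0.1/2)·(1.841072 + 1.716291) = -1.172132
u(-0.8) ≈ -1.1721

-1.1721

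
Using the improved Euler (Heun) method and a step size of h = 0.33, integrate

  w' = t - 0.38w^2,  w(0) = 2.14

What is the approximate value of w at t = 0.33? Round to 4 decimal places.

1.7536

Heun: k1 = f(t_n, w_n); k2 = f(t_n + h, w_n + h·k1); w_{n+1} = w_n + (h/2)·(k1 + k2).
t=0.000000, w=2.140000:
  k1 = f(0.000000, 2.140000) = -1.740248
  k2 = f(0.330000, 1.565718) = -0.601560
  w ← 2.140000 + (0.33/2)·(-1.740248 + (-0.601560)) = 1.753602
w(0.33) ≈ 1.7536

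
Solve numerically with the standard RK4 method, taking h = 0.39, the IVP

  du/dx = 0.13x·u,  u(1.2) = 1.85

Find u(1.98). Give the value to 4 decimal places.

2.1737

RK4: k1 = f(x_n, u_n); k2 = f(x_n + h/2, u_n + (h/2)·k1); k3 = f(x_n + h/2, u_n + (h/2)·k2); k4 = f(x_n + h, u_n + h·k3); u_{n+1} = u_n + (h/6)·(k1 + 2k2 + 2k3 + k4).
x=1.200000, u=1.850000:
  k1 = f(1.200000, 1.850000) = 0.288600
  k2 = f(1.395000, 1.906277) = 0.345703
  k3 = f(1.395000, 1.917412) = 0.347723
  k4 = f(1.590000, 1.985612) = 0.410426
  u ← 1.850000 + (0.39/6)·(k1 + 2k2 + 2k3 + k4) = 1.985582
x=1.590000, u=1.985582:
  k1 = f(1.590000, 1.985582) = 0.410420
  k2 = f(1.785000, 2.065614) = 0.479326
  k3 = f(1.785000, 2.079051) = 0.482444
  k4 = f(1.980000, 2.173735) = 0.559519
  u ← 1.985582 + (0.39/6)·(k1 + 2k2 + 2k3 + k4) = 2.173658
u(1.98) ≈ 2.1737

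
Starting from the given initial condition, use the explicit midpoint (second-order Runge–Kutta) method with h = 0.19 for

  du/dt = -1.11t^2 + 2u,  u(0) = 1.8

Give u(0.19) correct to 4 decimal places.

Midpoint: k1 = f(t_n, u_n); k2 = f(t_n + h/2, u_n + (h/2)·k1); u_{n+1} = u_n + h·k2.
t=0.000000, u=1.800000:
  k1 = f(0.000000, 1.800000) = 3.600000
  k2 = f(0.095000, 2.142000) = 4.273982
  u ← 1.800000 + 0.19·4.273982 = 2.612057
u(0.19) ≈ 2.6121

2.6121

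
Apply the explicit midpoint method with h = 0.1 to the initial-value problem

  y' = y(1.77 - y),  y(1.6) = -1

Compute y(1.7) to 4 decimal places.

Midpoint: k1 = f(x_n, y_n); k2 = f(x_n + h/2, y_n + (h/2)·k1); y_{n+1} = y_n + h·k2.
x=1.600000, y=-1.000000:
  k1 = f(1.600000, -1.000000) = -2.770000
  k2 = f(1.650000, -1.138500) = -3.311327
  y ← -1.000000 + 0.1·(-3.311327) = -1.331133
y(1.7) ≈ -1.3311

-1.3311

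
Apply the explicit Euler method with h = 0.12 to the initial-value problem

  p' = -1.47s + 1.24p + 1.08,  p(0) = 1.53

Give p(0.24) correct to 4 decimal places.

2.2765

Euler: p_{n+1} = p_n + h·f(s_n, p_n).
s=0.000000, p=1.530000: f=2.977200 → p ← 1.530000 + 0.12·2.977200 = 1.887264
s=0.120000, p=1.887264: f=3.243807 → p ← 1.887264 + 0.12·3.243807 = 2.276521
p(0.24) ≈ 2.2765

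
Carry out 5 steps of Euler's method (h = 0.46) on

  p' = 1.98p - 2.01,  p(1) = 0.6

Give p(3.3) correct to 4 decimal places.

-9.5599

Euler: p_{n+1} = p_n + h·f(x_n, p_n).
x=1.000000, p=0.600000: f=-0.822000 → p ← 0.600000 + 0.46·(-0.822000) = 0.221880
x=1.460000, p=0.221880: f=-1.570678 → p ← 0.221880 + 0.46·(-1.570678) = -0.500632
x=1.920000, p=-0.500632: f=-3.001251 → p ← -0.500632 + 0.46·(-3.001251) = -1.881207
x=2.380000, p=-1.881207: f=-5.734790 → p ← -1.881207 + 0.46·(-5.734790) = -4.519210
x=2.840000, p=-4.519210: f=-10.958037 → p ← -4.519210 + 0.46·(-10.958037) = -9.559907
p(3.3) ≈ -9.5599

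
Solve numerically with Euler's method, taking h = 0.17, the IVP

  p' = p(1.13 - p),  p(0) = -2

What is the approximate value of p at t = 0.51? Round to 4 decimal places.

Euler: p_{n+1} = p_n + h·f(t_n, p_n).
t=0.000000, p=-2.000000: f=-6.260000 → p ← -2.000000 + 0.17·(-6.260000) = -3.064200
t=0.170000, p=-3.064200: f=-12.851868 → p ← -3.064200 + 0.17·(-12.851868) = -5.249017
t=0.340000, p=-5.249017: f=-33.483574 → p ← -5.249017 + 0.17·(-33.483574) = -10.941225
p(0.51) ≈ -10.9412

-10.9412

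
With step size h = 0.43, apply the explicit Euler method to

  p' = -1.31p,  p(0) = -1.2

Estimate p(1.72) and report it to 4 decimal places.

Euler: p_{n+1} = p_n + h·f(x_n, p_n).
x=0.000000, p=-1.200000: f=1.572000 → p ← -1.200000 + 0.43·1.572000 = -0.524040
x=0.430000, p=-0.524040: f=0.686492 → p ← -0.524040 + 0.43·0.686492 = -0.228848
x=0.860000, p=-0.228848: f=0.299791 → p ← -0.228848 + 0.43·0.299791 = -0.099938
x=1.290000, p=-0.099938: f=0.130919 → p ← -0.099938 + 0.43·0.130919 = -0.043643
p(1.72) ≈ -0.0436

-0.0436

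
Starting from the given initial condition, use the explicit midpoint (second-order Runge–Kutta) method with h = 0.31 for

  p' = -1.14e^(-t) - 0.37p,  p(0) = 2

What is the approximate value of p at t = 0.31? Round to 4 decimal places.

Midpoint: k1 = f(t_n, p_n); k2 = f(t_n + h/2, p_n + (h/2)·k1); p_{n+1} = p_n + h·k2.
t=0.000000, p=2.000000:
  k1 = f(0.000000, 2.000000) = -1.880000
  k2 = f(0.155000, 1.708600) = -1.608495
  p ← 2.000000 + 0.31·(-1.608495) = 1.501366
p(0.31) ≈ 1.5014

1.5014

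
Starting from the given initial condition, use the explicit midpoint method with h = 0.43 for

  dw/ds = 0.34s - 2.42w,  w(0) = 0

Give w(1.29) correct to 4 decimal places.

Midpoint: k1 = f(s_n, w_n); k2 = f(s_n + h/2, w_n + (h/2)·k1); w_{n+1} = w_n + h·k2.
s=0.000000, w=0.000000:
  k1 = f(0.000000, 0.000000) = 0.000000
  k2 = f(0.215000, 0.000000) = 0.073100
  w ← 0.000000 + 0.43·0.073100 = 0.031433
s=0.430000, w=0.031433:
  k1 = f(0.430000, 0.031433) = 0.070132
  k2 = f(0.645000, 0.046511) = 0.106742
  w ← 0.031433 + 0.43·0.106742 = 0.077332
s=0.860000, w=0.077332:
  k1 = f(0.860000, 0.077332) = 0.105256
  k2 = f(1.075000, 0.099962) = 0.123591
  w ← 0.077332 + 0.43·0.123591 = 0.130476
w(1.29) ≈ 0.1305

0.1305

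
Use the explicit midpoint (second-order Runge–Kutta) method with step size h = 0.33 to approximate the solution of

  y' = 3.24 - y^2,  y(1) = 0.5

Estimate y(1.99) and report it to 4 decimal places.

1.6775

Midpoint: k1 = f(x_n, y_n); k2 = f(x_n + h/2, y_n + (h/2)·k1); y_{n+1} = y_n + h·k2.
x=1.000000, y=0.500000:
  k1 = f(1.000000, 0.500000) = 2.990000
  k2 = f(1.165000, 0.993350) = 2.253256
  y ← 0.500000 + 0.33·2.253256 = 1.243574
x=1.330000, y=1.243574:
  k1 = f(1.330000, 1.243574) = 1.693523
  k2 = f(1.495000, 1.523006) = 0.920454
  y ← 1.243574 + 0.33·0.920454 = 1.547324
x=1.660000, y=1.547324:
  k1 = f(1.660000, 1.547324) = 0.845788
  k2 = f(1.825000, 1.686879) = 0.394439
  y ← 1.547324 + 0.33·0.394439 = 1.677489
y(1.99) ≈ 1.6775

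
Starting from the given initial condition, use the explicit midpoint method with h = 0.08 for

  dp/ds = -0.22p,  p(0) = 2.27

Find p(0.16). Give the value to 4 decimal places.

2.1915

Midpoint: k1 = f(s_n, p_n); k2 = f(s_n + h/2, p_n + (h/2)·k1); p_{n+1} = p_n + h·k2.
s=0.000000, p=2.270000:
  k1 = f(0.000000, 2.270000) = -0.499400
  k2 = f(0.040000, 2.250024) = -0.495005
  p ← 2.270000 + 0.08·(-0.495005) = 2.230400
s=0.080000, p=2.230400:
  k1 = f(0.080000, 2.230400) = -0.490688
  k2 = f(0.120000, 2.210772) = -0.486370
  p ← 2.230400 + 0.08·(-0.486370) = 2.191490
p(0.16) ≈ 2.1915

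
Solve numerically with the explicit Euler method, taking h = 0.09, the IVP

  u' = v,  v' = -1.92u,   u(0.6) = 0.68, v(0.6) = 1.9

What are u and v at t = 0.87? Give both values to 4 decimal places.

1.1586, 1.4607

Euler on (u,v): u_{n+1} = u_n + h·u', v_{n+1} = v_n + h·v'.
0.600000: (0.680000, 1.900000); f=(1.900000, -1.305600) → (0.851000, 1.782496)
0.690000: (0.851000, 1.782496); f=(1.782496, -1.633920) → (1.011425, 1.635443)
0.780000: (1.011425, 1.635443); f=(1.635443, -1.941935) → (1.158615, 1.460669)
(u(0.87), v(0.87)) ≈ (1.1586, 1.4607)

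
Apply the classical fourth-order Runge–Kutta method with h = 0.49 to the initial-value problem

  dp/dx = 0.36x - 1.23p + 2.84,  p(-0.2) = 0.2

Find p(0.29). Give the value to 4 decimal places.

RK4: k1 = f(x_n, p_n); k2 = f(x_n + h/2, p_n + (h/2)·k1); k3 = f(x_n + h/2, p_n + (h/2)·k2); k4 = f(x_n + h, p_n + h·k3); p_{n+1} = p_n + (h/6)·(k1 + 2k2 + 2k3 + k4).
x=-0.200000, p=0.200000:
  k1 = f(-0.200000, 0.200000) = 2.522000
  k2 = f(0.045000, 0.817890) = 1.850195
  k3 = f(0.045000, 0.653298) = 2.052644
  k4 = f(0.290000, 1.205795) = 1.461272
  p ← 0.200000 + (0.49/6)·(k1 + 2k2 + 2k3 + k4) = 1.162764
p(0.29) ≈ 1.1628

1.1628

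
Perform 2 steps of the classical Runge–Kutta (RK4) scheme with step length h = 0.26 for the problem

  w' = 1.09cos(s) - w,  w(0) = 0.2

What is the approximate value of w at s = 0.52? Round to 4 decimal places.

RK4: k1 = f(s_n, w_n); k2 = f(s_n + h/2, w_n + (h/2)·k1); k3 = f(s_n + h/2, w_n + (h/2)·k2); k4 = f(s_n + h, w_n + h·k3); w_{n+1} = w_n + (h/6)·(k1 + 2k2 + 2k3 + k4).
s=0.000000, w=0.200000:
  k1 = f(0.000000, 0.200000) = 0.890000
  k2 = f(0.130000, 0.315700) = 0.765102
  k3 = f(0.130000, 0.299463) = 0.781339
  k4 = f(0.260000, 0.403148) = 0.650217
  w ← 0.200000 + (0.26/6)·(k1 + 2k2 + 2k3 + k4) = 0.400768
s=0.260000, w=0.400768:
  k1 = f(0.260000, 0.400768) = 0.652597
  k2 = f(0.390000, 0.485605) = 0.522546
  k3 = f(0.390000, 0.468699) = 0.539452
  k4 = f(0.520000, 0.541025) = 0.404898
  w ← 0.400768 + (0.26/6)·(k1 + 2k2 + 2k3 + k4) = 0.538632
w(0.52) ≈ 0.5386

0.5386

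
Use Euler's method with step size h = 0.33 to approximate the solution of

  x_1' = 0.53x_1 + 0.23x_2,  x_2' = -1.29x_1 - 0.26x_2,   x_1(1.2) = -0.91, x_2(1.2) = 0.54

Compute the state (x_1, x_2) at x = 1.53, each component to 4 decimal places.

-1.0282, 0.8811

Euler on (x_1,x_2): x_1_{n+1} = x_1_n + h·x_1', x_2_{n+1} = x_2_n + h·x_2'.
1.200000: (-0.910000, 0.540000); f=(-0.358100, 1.033500) → (-1.028173, 0.881055)
(x_1(1.53), x_2(1.53)) ≈ (-1.0282, 0.8811)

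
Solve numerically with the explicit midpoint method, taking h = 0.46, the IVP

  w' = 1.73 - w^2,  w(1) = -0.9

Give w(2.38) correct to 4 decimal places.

0.9597

Midpoint: k1 = f(x_n, w_n); k2 = f(x_n + h/2, w_n + (h/2)·k1); w_{n+1} = w_n + h·k2.
x=1.000000, w=-0.900000:
  k1 = f(1.000000, -0.900000) = 0.920000
  k2 = f(1.230000, -0.688400) = 1.256105
  w ← -0.900000 + 0.46·1.256105 = -0.322191
x=1.460000, w=-0.322191:
  k1 = f(1.460000, -0.322191) = 1.626193
  k2 = f(1.690000, 0.051833) = 1.727313
  w ← -0.322191 + 0.46·1.727313 = 0.472373
x=1.920000, w=0.472373:
  k1 = f(1.920000, 0.472373) = 1.506864
  k2 = f(2.150000, 0.818951) = 1.059319
  w ← 0.472373 + 0.46·1.059319 = 0.959659
w(2.38) ≈ 0.9597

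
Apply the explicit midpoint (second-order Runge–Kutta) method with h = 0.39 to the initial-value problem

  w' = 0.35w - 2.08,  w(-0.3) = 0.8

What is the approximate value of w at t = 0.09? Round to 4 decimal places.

0.0501

Midpoint: k1 = f(t_n, w_n); k2 = f(t_n + h/2, w_n + (h/2)·k1); w_{n+1} = w_n + h·k2.
t=-0.300000, w=0.800000:
  k1 = f(-0.300000, 0.800000) = -1.800000
  k2 = f(-0.105000, 0.449000) = -1.922850
  w ← 0.800000 + 0.39·(-1.922850) = 0.050088
w(0.09) ≈ 0.0501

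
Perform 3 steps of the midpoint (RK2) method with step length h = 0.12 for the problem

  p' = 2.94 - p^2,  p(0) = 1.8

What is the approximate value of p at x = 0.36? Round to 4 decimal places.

1.7403

Midpoint: k1 = f(x_n, p_n); k2 = f(x_n + h/2, p_n + (h/2)·k1); p_{n+1} = p_n + h·k2.
x=0.000000, p=1.800000:
  k1 = f(0.000000, 1.800000) = -0.300000
  k2 = f(0.060000, 1.782000) = -0.235524
  p ← 1.800000 + 0.12·(-0.235524) = 1.771737
x=0.120000, p=1.771737:
  k1 = f(0.120000, 1.771737) = -0.199052
  k2 = f(0.180000, 1.759794) = -0.156875
  p ← 1.771737 + 0.12·(-0.156875) = 1.752912
x=0.240000, p=1.752912:
  k1 = f(0.240000, 1.752912) = -0.132701
  k2 = f(0.300000, 1.744950) = -0.104851
  p ← 1.752912 + 0.12·(-0.104851) = 1.740330
p(0.36) ≈ 1.7403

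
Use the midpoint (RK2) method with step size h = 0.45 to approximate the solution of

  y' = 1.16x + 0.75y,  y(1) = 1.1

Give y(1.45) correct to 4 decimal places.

2.2614

Midpoint: k1 = f(x_n, y_n); k2 = f(x_n + h/2, y_n + (h/2)·k1); y_{n+1} = y_n + h·k2.
x=1.000000, y=1.100000:
  k1 = f(1.000000, 1.100000) = 1.985000
  k2 = f(1.225000, 1.546625) = 2.580969
  y ← 1.100000 + 0.45·2.580969 = 2.261436
y(1.45) ≈ 2.2614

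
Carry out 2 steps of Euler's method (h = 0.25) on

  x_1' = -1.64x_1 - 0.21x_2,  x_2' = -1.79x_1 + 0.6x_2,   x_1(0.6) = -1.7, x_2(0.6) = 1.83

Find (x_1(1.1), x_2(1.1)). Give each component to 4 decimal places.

Euler on (x_1,x_2): x_1_{n+1} = x_1_n + h·x_1', x_2_{n+1} = x_2_n + h·x_2'.
0.600000: (-1.700000, 1.830000); f=(2.403700, 4.141000) → (-1.099075, 2.865250)
0.850000: (-1.099075, 2.865250); f=(1.200780, 3.686494) → (-0.798880, 3.786874)
(x_1(1.1), x_2(1.1)) ≈ (-0.7989, 3.7869)

-0.7989, 3.7869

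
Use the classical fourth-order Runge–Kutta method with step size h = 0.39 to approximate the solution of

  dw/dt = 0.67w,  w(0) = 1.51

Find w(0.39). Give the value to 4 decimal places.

1.9609

RK4: k1 = f(t_n, w_n); k2 = f(t_n + h/2, w_n + (h/2)·k1); k3 = f(t_n + h/2, w_n + (h/2)·k2); k4 = f(t_n + h, w_n + h·k3); w_{n+1} = w_n + (h/6)·(k1 + 2k2 + 2k3 + k4).
t=0.000000, w=1.510000:
  k1 = f(0.000000, 1.510000) = 1.011700
  k2 = f(0.195000, 1.707282) = 1.143879
  k3 = f(0.195000, 1.733056) = 1.161148
  k4 = f(0.390000, 1.962848) = 1.315108
  w ← 1.510000 + (0.39/6)·(k1 + 2k2 + 2k3 + k4) = 1.960896
w(0.39) ≈ 1.9609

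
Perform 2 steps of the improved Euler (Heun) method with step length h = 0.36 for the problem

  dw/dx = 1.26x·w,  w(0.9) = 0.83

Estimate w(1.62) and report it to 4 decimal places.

Heun: k1 = f(x_n, w_n); k2 = f(x_n + h, w_n + h·k1); w_{n+1} = w_n + (h/2)·(k1 + k2).
x=0.900000, w=0.830000:
  k1 = f(0.900000, 0.830000) = 0.941220
  k2 = f(1.260000, 1.168839) = 1.855649
  w ← 0.830000 + (0.36/2)·(0.941220 + 1.855649) = 1.333436
x=1.260000, w=1.333436:
  k1 = f(1.260000, 1.333436) = 2.116964
  k2 = f(1.620000, 2.095543) = 4.277423
  w ← 1.333436 + (0.36/2)·(2.116964 + 4.277423) = 2.484426
w(1.62) ≈ 2.4844

2.4844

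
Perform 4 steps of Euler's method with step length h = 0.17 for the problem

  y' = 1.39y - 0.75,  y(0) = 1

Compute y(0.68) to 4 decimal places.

Euler: y_{n+1} = y_n + h·f(x_n, y_n).
x=0.000000, y=1.000000: f=0.640000 → y ← 1.000000 + 0.17·0.640000 = 1.108800
x=0.170000, y=1.108800: f=0.791232 → y ← 1.108800 + 0.17·0.791232 = 1.243309
x=0.340000, y=1.243309: f=0.978200 → y ← 1.243309 + 0.17·0.978200 = 1.409603
x=0.510000, y=1.409603: f=1.209349 → y ← 1.409603 + 0.17·1.209349 = 1.615193
y(0.68) ≈ 1.6152

1.6152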